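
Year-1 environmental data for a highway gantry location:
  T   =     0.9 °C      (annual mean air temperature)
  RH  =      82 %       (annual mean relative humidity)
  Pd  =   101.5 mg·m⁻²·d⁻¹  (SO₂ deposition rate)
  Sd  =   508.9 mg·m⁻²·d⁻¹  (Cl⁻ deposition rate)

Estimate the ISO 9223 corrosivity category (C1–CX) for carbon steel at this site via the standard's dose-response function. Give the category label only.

carbon steel: f(T) = +0.150·(T−10) [T≤10 °C] = -1.3650
  SO₂ term: 1.77·101.5^0.52·exp(0.02·82-1.3650) = 25.75
  Sd branch = 0.102·Sd^0.62·e^(0.033·RH+0.04·T) = 75.43 μm/a
  sum: 25.75 + 75.43 → r_corr = 101.2 μm/a
ISO 9223 Table 2 (carbon steel): 80 < 101 ≤ 200 μm/a ⇒ C5

C5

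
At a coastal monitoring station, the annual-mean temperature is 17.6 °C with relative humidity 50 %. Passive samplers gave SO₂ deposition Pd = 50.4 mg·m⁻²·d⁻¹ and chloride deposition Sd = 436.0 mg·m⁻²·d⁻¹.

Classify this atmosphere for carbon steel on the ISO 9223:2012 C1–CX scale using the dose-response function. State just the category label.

carbon steel: T>10 °C ⇒ hinge -0.054·(17.6−10) = -0.4104
  SO₂ term: 1.77·50.4^0.52·exp(0.02·50-0.4104) = 24.51
  Cl⁻ term: 0.102·436.0^0.62·exp(0.033·50+0.04·17.6) = 46.5
  r_corr = 24.51 + 46.5 = 71 μm/a
Category bounds: 50…80 μm/a bracket r_corr ⇒ C4

C4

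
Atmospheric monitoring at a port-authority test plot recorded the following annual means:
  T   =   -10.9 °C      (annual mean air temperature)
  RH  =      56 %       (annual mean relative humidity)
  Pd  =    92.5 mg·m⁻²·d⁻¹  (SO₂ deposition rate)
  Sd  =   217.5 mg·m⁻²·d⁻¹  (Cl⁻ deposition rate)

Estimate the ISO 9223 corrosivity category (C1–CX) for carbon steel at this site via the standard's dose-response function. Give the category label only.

C2

carbon steel: T≤10 °C ⇒ hinge +0.150·(-10.9−10) = -3.1350
  Pd branch = 1.77·Pd^0.52·e^(0.02·RH+f) = 2.485 μm/a
  Sd branch = 0.102·Sd^0.62·e^(0.033·RH+0.04·T) = 11.78 μm/a
  r_corr = 2.485 + 11.78 = 14.26 μm/a
Category bounds: 1.3…25 μm/a bracket r_corr ⇒ C2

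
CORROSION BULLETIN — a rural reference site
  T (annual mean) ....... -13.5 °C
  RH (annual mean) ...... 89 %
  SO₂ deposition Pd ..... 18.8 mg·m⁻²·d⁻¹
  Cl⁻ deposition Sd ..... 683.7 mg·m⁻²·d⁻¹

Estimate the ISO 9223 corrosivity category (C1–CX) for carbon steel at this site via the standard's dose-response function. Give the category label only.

carbon steel: f(T) = +0.150·(T−10) [T≤10 °C] = -3.5250
  Pd branch = 1.77·Pd^0.52·e^(0.02·RH+f) = 1.421 μm/a
  Sd branch = 0.102·Sd^0.62·e^(0.033·RH+0.04·T) = 64.15 μm/a
  r_corr = 1.421 + 64.15 = 65.57 μm/a
65.6 μm/a falls in (50, 80] for carbon steel → category C4

C4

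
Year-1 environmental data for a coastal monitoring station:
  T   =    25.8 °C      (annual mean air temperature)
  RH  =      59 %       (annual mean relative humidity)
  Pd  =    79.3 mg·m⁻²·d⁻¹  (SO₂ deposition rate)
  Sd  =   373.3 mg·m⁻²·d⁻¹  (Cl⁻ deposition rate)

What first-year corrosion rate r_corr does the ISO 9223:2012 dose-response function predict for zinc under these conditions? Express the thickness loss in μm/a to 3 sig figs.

zinc: temperature factor f = -0.071·(15.8) = -1.1218
  SO₂ term: 0.0129·79.3^0.44·exp(0.046·59-1.1218) = 0.4343
  Cl⁻ term: 0.0175·373.3^0.57·exp(0.008·59+0.085·25.8) = 7.354
  sum: 0.4343 + 7.354 → r_corr = 7.788 μm/a

r_corr = 7.79 μm/a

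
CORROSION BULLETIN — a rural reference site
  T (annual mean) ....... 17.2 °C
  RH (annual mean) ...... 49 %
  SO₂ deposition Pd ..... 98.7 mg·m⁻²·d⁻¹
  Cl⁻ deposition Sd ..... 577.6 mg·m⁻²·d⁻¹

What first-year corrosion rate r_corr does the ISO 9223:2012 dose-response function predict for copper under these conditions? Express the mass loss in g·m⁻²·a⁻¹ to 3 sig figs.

copper: f(T) = -0.080·(T−10) [T>10 °C] = -0.5760
  SO₂ term: 0.0053·98.7^0.26·exp(0.059·49-0.5760) = 0.1771
  Cl⁻ term: 0.01025·577.6^0.27·exp(0.036·49+0.049·17.2) = 0.7735
  r_corr = 0.1771 + 0.7735 = 0.9506 μm/a
Convert to mass loss: 0.9506 μm/a × 8.96 g/cm³ = 8.518 g·m⁻²·a⁻¹

r_corr = 8.52 g·m⁻²·a⁻¹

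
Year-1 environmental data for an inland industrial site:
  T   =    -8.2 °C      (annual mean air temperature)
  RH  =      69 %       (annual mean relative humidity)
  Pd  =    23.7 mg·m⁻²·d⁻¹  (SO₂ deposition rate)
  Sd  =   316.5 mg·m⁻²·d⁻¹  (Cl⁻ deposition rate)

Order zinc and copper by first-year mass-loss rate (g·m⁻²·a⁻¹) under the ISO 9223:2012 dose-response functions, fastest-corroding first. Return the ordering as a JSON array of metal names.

zinc: f(T) = +0.038·(T−10) [T≤10 °C] = -0.6916
  Pd branch = 0.0129·Pd^0.44·e^(0.046·RH+f) = 0.6217 μm/a
  Cl⁻ term: 0.0175·316.5^0.57·exp(0.008·69+0.085·-8.2) = 0.403
  r_corr = 0.6217 + 0.403 = 1.025 μm/a
  mass loss = 1.025 μm/a × 7.14 g/cm³ = 7.316 g·m⁻²·a⁻¹
copper: temperature factor f = +0.126·(-18.2) = -2.2932
  SO₂ term: 0.0053·23.7^0.26·exp(0.059·69-2.2932) = 0.07142
  Sd branch = 0.01025·Sd^0.27·e^(0.036·RH+0.049·T) = 0.3891 μm/a
  sum: 0.07142 + 0.3891 → r_corr = 0.4606 μm/a
  mass loss = 0.4606 μm/a × 8.96 g/cm³ = 4.127 g·m⁻²·a⁻¹
Ordering by g·m⁻²·a⁻¹: zinc (7.32) > copper (4.13)

["zinc", "copper"]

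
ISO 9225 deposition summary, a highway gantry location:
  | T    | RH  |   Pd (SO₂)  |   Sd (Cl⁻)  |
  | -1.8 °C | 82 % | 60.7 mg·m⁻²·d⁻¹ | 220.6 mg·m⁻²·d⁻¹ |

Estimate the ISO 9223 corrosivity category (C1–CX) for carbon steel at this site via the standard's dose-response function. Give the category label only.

C4

carbon steel: T≤10 °C ⇒ hinge +0.150·(-1.8−10) = -1.7700
  sulphur-dioxide contribution → 13.15 μm/a
  chloride contribution → 40.32 μm/a
  ⇒ r_corr(carbon steel) = 53.47 μm/a
53.5 μm/a falls in (50, 80] for carbon steel → category C4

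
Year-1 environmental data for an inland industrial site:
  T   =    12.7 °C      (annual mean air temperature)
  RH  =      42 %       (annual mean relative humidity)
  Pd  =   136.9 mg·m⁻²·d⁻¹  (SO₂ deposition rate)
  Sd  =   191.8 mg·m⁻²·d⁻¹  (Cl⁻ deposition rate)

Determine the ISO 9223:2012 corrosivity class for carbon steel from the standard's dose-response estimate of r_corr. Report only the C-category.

carbon steel: T>10 °C ⇒ hinge -0.054·(12.7−10) = -0.1458
  sulphur-dioxide contribution → 45.75 μm/a
  chloride contribution → 17.64 μm/a
  total first-year rate 63.39 μm/a
ISO 9223 Table 2 (carbon steel): 50 < 63.4 ≤ 80 μm/a ⇒ C4

C4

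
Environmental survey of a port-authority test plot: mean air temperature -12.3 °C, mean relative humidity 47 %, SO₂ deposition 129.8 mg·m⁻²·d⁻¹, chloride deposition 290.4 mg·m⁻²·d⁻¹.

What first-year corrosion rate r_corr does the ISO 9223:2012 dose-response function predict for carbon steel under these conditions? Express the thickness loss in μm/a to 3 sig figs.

carbon steel: T≤10 °C ⇒ hinge +0.150·(-12.3−10) = -3.3450
  SO₂ term: 1.77·129.8^0.52·exp(0.02·47-3.3450) = 2.006
  Sd branch = 0.102·Sd^0.62·e^(0.033·RH+0.04·T) = 9.899 μm/a
  sum: 2.006 + 9.899 → r_corr = 11.9 μm/a

r_corr = 11.9 μm/a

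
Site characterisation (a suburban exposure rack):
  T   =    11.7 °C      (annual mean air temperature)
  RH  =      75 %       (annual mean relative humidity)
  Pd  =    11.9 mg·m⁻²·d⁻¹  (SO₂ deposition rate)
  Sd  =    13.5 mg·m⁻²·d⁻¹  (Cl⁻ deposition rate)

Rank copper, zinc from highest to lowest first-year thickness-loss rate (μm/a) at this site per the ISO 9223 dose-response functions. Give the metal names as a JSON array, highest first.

copper: T>10 °C ⇒ hinge -0.080·(11.7−10) = -0.1360
  sulphur-dioxide contribution → 0.7355 μm/a
  chloride contribution → 0.5464 μm/a
  total first-year rate 1.282 μm/a
zinc: T>10 °C ⇒ hinge -0.071·(11.7−10) = -0.1207
  sulphur-dioxide contribution → 1.071 μm/a
  chloride contribution → 0.38 μm/a
  ⇒ r_corr(zinc) = 1.451 μm/a
Ordering by μm/a: zinc (1.45) > copper (1.28)

["zinc", "copper"]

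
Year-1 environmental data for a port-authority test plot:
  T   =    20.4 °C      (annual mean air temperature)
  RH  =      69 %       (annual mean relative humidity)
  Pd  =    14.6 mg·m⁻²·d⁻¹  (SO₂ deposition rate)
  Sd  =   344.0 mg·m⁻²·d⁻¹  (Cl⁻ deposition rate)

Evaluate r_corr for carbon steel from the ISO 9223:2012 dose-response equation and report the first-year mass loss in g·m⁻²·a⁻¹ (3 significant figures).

r_corr = 787 g·m⁻²·a⁻¹

carbon steel: temperature factor f = -0.054·(10.4) = -0.5616
  sulphur-dioxide contribution → 16.18 μm/a
  chloride contribution → 84.05 μm/a
  total first-year rate 100.2 μm/a
Convert to mass loss: 100.2 μm/a × 7.85 g/cm³ = 786.8 g·m⁻²·a⁻¹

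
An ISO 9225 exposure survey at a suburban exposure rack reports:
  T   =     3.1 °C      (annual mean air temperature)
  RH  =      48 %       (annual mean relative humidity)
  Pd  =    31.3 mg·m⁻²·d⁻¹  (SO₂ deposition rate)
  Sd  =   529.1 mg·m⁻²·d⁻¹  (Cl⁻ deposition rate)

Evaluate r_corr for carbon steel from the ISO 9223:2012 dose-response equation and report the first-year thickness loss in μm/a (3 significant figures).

r_corr = 37.3 μm/a

carbon steel: T≤10 °C ⇒ hinge +0.150·(3.1−10) = -1.0350
  SO₂ term: 1.77·31.3^0.52·exp(0.02·48-1.0350) = 9.842
  Sd branch = 0.102·Sd^0.62·e^(0.033·RH+0.04·T) = 27.48 μm/a
  sum: 9.842 + 27.48 → r_corr = 37.32 μm/a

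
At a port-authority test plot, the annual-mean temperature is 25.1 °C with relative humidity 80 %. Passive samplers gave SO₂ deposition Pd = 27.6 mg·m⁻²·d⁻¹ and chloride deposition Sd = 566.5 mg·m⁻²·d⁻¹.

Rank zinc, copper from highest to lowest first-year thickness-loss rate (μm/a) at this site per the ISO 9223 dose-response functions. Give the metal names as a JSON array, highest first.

zinc: T>10 °C ⇒ hinge -0.071·(25.1−10) = -1.0721
  SO₂ term: 0.0129·27.6^0.44·exp(0.046·80-1.0721) = 0.7537
  Cl⁻ term: 0.0175·566.5^0.57·exp(0.008·80+0.085·25.1) = 10.4
  r_corr = 0.7537 + 10.4 = 11.15 μm/a
copper: f(T) = -0.080·(T−10) [T>10 °C] = -1.2080
  SO₂ term: 0.0053·27.6^0.26·exp(0.059·80-1.2080) = 0.4209
  Cl⁻ term: 0.01025·566.5^0.27·exp(0.036·80+0.049·25.1) = 3.459
  sum: 0.4209 + 3.459 → r_corr = 3.88 μm/a
Ordering by μm/a: zinc (11.1) > copper (3.88)

["zinc", "copper"]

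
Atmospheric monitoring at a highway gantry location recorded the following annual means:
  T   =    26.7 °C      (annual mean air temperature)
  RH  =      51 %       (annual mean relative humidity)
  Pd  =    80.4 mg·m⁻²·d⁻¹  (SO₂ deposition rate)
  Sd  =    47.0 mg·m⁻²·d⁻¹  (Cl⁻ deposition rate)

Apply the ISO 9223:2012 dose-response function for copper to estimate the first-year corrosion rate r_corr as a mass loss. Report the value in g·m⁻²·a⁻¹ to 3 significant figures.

copper: temperature factor f = -0.080·(16.7) = -1.3360
  SO₂ term: 0.0053·80.4^0.26·exp(0.059·51-1.3360) = 0.08835
  Cl⁻ term: 0.01025·47.0^0.27·exp(0.036·51+0.049·26.7) = 0.6726
  sum: 0.08835 + 0.6726 → r_corr = 0.7609 μm/a
Convert to mass loss: 0.7609 μm/a × 8.96 g/cm³ = 6.818 g·m⁻²·a⁻¹

r_corr = 6.82 g·m⁻²·a⁻¹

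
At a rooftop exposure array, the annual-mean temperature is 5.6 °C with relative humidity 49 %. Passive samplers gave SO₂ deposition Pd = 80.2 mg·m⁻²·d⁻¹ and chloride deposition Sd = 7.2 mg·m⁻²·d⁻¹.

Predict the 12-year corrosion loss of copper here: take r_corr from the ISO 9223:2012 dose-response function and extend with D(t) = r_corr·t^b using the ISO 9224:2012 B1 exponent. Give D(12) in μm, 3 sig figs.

copper: temperature factor f = +0.126·(-4.4) = -0.5544
  SO₂ term: 0.0053·80.2^0.26·exp(0.059·49-0.5544) = 0.1714
  Cl⁻ term: 0.01025·7.2^0.27·exp(0.036·49+0.049·5.6) = 0.1341
  r_corr = 0.1714 + 0.1341 = 0.3056 μm/a
ISO 9224: D(t) = r_corr · t^b with b = 0.667 (copper, B1)
  D(12) = 0.3056 × 12^0.667 = 0.3056 × 5.246 = 1.603 μm

D(12) = 1.60 μm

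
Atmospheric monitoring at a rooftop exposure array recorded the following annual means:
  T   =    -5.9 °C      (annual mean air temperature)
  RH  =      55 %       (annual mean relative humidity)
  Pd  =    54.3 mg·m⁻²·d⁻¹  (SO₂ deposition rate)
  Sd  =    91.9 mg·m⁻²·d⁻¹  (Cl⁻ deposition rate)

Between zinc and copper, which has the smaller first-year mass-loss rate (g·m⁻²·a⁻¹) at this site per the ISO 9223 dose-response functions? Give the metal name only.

copper

zinc: f(T) = +0.038·(T−10) [T≤10 °C] = -0.6042
  SO₂ term: 0.0129·54.3^0.44·exp(0.046·55-0.6042) = 0.5132
  Sd branch = 0.0175·Sd^0.57·e^(0.008·RH+0.085·T) = 0.2165 μm/a
  r_corr = 0.5132 + 0.2165 = 0.7297 μm/a
  mass loss = 0.7297 μm/a × 7.14 g/cm³ = 5.21 g·m⁻²·a⁻¹
copper: temperature factor f = +0.126·(-15.9) = -2.0034
  SO₂ term: 0.0053·54.3^0.26·exp(0.059·55-2.0034) = 0.05183
  Sd branch = 0.01025·Sd^0.27·e^(0.036·RH+0.049·T) = 0.1884 μm/a
  sum: 0.05183 + 0.1884 → r_corr = 0.2403 μm/a
  mass loss = 0.2403 μm/a × 8.96 g/cm³ = 2.153 g·m⁻²·a⁻¹
Ordering by g·m⁻²·a⁻¹: zinc (5.21) > copper (2.15)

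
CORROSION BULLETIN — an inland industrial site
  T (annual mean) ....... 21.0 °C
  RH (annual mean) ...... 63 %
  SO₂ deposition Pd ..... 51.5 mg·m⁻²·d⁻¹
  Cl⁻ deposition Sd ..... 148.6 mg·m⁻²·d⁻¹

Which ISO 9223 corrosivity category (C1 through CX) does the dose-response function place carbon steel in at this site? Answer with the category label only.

C4

carbon steel: T>10 °C ⇒ hinge -0.054·(21.0−10) = -0.5940
  sulphur-dioxide contribution → 26.75 μm/a
  chloride contribution → 41.97 μm/a
  ⇒ r_corr(carbon steel) = 68.72 μm/a
68.7 μm/a falls in (50, 80] for carbon steel → category C4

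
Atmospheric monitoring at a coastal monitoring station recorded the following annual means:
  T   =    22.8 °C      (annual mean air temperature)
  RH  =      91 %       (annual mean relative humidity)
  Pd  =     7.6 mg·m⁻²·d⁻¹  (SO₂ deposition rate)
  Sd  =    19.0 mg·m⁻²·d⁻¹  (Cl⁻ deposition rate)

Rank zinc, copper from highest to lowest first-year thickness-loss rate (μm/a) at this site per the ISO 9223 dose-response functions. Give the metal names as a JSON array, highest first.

["copper", "zinc"]

zinc: T>10 °C ⇒ hinge -0.071·(22.8−10) = -0.9088
  sulphur-dioxide contribution → 0.8345 μm/a
  chloride contribution → 1.348 μm/a
  ⇒ r_corr(zinc) = 2.183 μm/a
copper: T>10 °C ⇒ hinge -0.080·(22.8−10) = -1.0240
  sulphur-dioxide contribution → 0.6923 μm/a
  chloride contribution → 1.836 μm/a
  ⇒ r_corr(copper) = 2.529 μm/a
Ordering by μm/a: copper (2.53) > zinc (2.18)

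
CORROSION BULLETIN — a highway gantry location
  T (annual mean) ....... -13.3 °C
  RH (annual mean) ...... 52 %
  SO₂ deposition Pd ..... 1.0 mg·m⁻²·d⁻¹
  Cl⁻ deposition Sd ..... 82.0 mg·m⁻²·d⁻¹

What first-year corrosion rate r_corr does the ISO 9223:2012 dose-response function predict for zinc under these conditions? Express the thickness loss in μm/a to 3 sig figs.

r_corr = 0.164 μm/a

zinc: temperature factor f = +0.038·(-23.3) = -0.8854
  SO₂ term: 0.0129·1.0^0.44·exp(0.046·52-0.8854) = 0.0582
  Cl⁻ term: 0.0175·82.0^0.57·exp(0.008·52+0.085·-13.3) = 0.1056
  sum: 0.0582 + 0.1056 → r_corr = 0.1638 μm/a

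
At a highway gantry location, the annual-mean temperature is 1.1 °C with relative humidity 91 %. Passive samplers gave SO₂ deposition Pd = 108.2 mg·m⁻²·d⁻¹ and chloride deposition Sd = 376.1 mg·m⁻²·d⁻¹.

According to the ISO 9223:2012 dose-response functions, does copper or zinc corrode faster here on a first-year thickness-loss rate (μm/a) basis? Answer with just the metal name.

copper: T≤10 °C ⇒ hinge +0.126·(1.1−10) = -1.1214
  sulphur-dioxide contribution → 1.253 μm/a
  chloride contribution → 1.42 μm/a
  ⇒ r_corr(copper) = 2.673 μm/a
zinc: temperature factor f = +0.038·(-8.9) = -0.3382
  sulphur-dioxide contribution → 4.75 μm/a
  chloride contribution → 1.169 μm/a
  total first-year rate 5.919 μm/a
Ordering by μm/a: zinc (5.92) > copper (2.67)

zinc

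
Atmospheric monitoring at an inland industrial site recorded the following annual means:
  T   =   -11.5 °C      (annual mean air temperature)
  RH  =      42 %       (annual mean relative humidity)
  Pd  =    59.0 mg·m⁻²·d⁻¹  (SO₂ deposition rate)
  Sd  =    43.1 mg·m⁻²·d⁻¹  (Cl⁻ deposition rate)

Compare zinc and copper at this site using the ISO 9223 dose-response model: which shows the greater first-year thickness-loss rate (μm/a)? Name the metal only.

zinc

zinc: f(T) = +0.038·(T−10) [T≤10 °C] = -0.8170
  Pd branch = 0.0129·Pd^0.44·e^(0.046·RH+f) = 0.2366 μm/a
  Sd branch = 0.0175·Sd^0.57·e^(0.008·RH+0.085·T) = 0.07872 μm/a
  r_corr = 0.2366 + 0.07872 = 0.3153 μm/a
copper: temperature factor f = +0.126·(-21.5) = -2.7090
  Pd branch = 0.0053·Pd^0.26·e^(0.059·RH+f) = 0.01214 μm/a
  Sd branch = 0.01025·Sd^0.27·e^(0.036·RH+0.049·T) = 0.07311 μm/a
  sum: 0.01214 + 0.07311 → r_corr = 0.08525 μm/a
Ordering by μm/a: zinc (0.315) > copper (0.0853)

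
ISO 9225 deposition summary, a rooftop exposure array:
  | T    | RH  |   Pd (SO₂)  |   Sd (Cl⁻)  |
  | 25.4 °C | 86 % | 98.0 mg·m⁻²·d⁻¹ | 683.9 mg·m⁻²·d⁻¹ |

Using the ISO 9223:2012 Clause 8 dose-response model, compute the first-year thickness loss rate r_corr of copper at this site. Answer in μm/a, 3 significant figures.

copper: T>10 °C ⇒ hinge -0.080·(25.4−10) = -1.2320
  Pd branch = 0.0053·Pd^0.26·e^(0.059·RH+f) = 0.8139 μm/a
  Cl⁻ term: 0.01025·683.9^0.27·exp(0.036·86+0.049·25.4) = 4.584
  r_corr = 0.8139 + 4.584 = 5.398 μm/a

r_corr = 5.40 μm/a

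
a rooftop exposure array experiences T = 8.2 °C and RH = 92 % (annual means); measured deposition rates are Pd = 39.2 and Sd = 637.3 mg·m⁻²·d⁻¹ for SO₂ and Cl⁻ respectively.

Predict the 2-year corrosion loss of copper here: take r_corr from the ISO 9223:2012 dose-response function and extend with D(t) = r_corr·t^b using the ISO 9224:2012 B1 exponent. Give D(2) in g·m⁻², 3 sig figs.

D(2) = 69.7 g·m⁻²

copper: temperature factor f = +0.126·(-1.8) = -0.2268
  SO₂ term: 0.0053·39.2^0.26·exp(0.059·92-0.2268) = 2.497
  Sd branch = 0.01025·Sd^0.27·e^(0.036·RH+0.049·T) = 2.403 μm/a
  r_corr = 2.497 + 2.403 = 4.9 μm/a
Long-term exponent b (ISO 9224 Table 2, B1) = 0.667
  D(2) = 4.9 × 2^0.667 = 4.9 × 1.588 = 7.78 μm
  Mass loss = 7.78 μm × 8.96 g/cm³ = 69.71 g·m⁻²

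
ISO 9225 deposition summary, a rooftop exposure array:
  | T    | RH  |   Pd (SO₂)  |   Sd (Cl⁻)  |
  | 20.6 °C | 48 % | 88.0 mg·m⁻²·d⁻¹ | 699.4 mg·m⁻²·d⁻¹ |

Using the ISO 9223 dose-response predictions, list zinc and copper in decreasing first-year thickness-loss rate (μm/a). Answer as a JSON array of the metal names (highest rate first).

zinc: temperature factor f = -0.071·(10.6) = -0.7526
  SO₂ term: 0.0129·88.0^0.44·exp(0.046·48-0.7526) = 0.3965
  Sd branch = 0.0175·Sd^0.57·e^(0.008·RH+0.085·T) = 6.191 μm/a
  r_corr = 0.3965 + 6.191 = 6.587 μm/a
copper: temperature factor f = -0.080·(10.6) = -0.8480
  SO₂ term: 0.0053·88.0^0.26·exp(0.059·48-0.8480) = 0.1234
  Cl⁻ term: 0.01025·699.4^0.27·exp(0.036·48+0.049·20.6) = 0.9282
  sum: 0.1234 + 0.9282 → r_corr = 1.052 μm/a
Ordering by μm/a: zinc (6.59) > copper (1.05)

["zinc", "copper"]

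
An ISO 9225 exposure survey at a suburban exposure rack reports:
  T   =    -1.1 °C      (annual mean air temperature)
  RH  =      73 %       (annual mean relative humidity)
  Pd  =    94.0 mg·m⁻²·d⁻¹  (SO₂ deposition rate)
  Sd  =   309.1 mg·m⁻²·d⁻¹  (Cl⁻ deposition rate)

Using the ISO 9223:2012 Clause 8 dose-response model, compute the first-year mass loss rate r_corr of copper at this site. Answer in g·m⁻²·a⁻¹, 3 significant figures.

copper: f(T) = +0.126·(T−10) [T≤10 °C] = -1.3986
  sulphur-dioxide contribution → 0.3165 μm/a
  chloride contribution → 0.6324 μm/a
  total first-year rate 0.9489 μm/a
Convert to mass loss: 0.9489 μm/a × 8.96 g/cm³ = 8.502 g·m⁻²·a⁻¹

r_corr = 8.50 g·m⁻²·a⁻¹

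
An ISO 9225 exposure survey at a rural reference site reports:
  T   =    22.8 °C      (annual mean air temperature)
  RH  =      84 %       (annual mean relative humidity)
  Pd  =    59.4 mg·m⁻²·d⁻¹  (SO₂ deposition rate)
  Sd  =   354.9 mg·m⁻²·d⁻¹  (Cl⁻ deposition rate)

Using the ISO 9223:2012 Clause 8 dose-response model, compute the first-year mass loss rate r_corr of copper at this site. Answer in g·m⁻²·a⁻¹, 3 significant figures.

copper: T>10 °C ⇒ hinge -0.080·(22.8−10) = -1.0240
  Pd branch = 0.0053·Pd^0.26·e^(0.059·RH+f) = 0.7818 μm/a
  Cl⁻ term: 0.01025·354.9^0.27·exp(0.036·84+0.049·22.8) = 3.146
  r_corr = 0.7818 + 3.146 = 3.928 μm/a
Convert to mass loss: 3.928 μm/a × 8.96 g/cm³ = 35.19 g·m⁻²·a⁻¹

r_corr = 35.2 g·m⁻²·a⁻¹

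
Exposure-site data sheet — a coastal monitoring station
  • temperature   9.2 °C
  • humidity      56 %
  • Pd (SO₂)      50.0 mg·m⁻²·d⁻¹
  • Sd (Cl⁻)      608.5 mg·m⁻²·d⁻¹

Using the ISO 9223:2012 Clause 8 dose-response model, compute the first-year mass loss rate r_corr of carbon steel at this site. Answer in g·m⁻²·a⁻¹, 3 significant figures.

r_corr = 680 g·m⁻²·a⁻¹

carbon steel: f(T) = +0.150·(T−10) [T≤10 °C] = -0.1200
  Pd branch = 1.77·Pd^0.52·e^(0.02·RH+f) = 36.79 μm/a
  Cl⁻ term: 0.102·608.5^0.62·exp(0.033·56+0.04·9.2) = 49.8
  r_corr = 36.79 + 49.8 = 86.59 μm/a
Convert to mass loss: 86.59 μm/a × 7.85 g/cm³ = 679.7 g·m⁻²·a⁻¹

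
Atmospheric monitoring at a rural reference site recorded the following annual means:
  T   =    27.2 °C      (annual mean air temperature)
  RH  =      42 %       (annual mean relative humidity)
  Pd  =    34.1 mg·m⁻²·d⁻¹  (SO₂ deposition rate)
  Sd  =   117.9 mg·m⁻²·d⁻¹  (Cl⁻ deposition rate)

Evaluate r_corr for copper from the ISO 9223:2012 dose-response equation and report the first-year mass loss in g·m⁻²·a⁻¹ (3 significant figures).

copper: f(T) = -0.080·(T−10) [T>10 °C] = -1.3760
  Pd branch = 0.0053·Pd^0.26·e^(0.059·RH+f) = 0.03994 μm/a
  Sd branch = 0.01025·Sd^0.27·e^(0.036·RH+0.049·T) = 0.639 μm/a
  sum: 0.03994 + 0.639 → r_corr = 0.679 μm/a
Convert to mass loss: 0.679 μm/a × 8.96 g/cm³ = 6.083 g·m⁻²·a⁻¹

r_corr = 6.08 g·m⁻²·a⁻¹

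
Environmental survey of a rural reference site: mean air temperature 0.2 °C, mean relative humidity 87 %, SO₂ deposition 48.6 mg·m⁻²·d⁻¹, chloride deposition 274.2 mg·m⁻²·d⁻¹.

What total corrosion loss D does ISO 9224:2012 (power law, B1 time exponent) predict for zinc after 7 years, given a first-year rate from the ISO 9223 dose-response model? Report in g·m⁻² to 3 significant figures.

D(7) = 124 g·m⁻²

zinc: T≤10 °C ⇒ hinge +0.038·(0.2−10) = -0.3724
  Pd branch = 0.0129·Pd^0.44·e^(0.046·RH+f) = 2.685 μm/a
  Cl⁻ term: 0.0175·274.2^0.57·exp(0.008·87+0.085·0.2) = 0.8758
  sum: 2.685 + 0.8758 → r_corr = 3.561 μm/a
Power-law: D(7) = r_corr · 7^0.813
  D(7) = 3.561 × 7^0.813 = 3.561 × 4.865 = 17.32 μm
  Mass loss = 17.32 μm × 7.14 g/cm³ = 123.7 g·m⁻²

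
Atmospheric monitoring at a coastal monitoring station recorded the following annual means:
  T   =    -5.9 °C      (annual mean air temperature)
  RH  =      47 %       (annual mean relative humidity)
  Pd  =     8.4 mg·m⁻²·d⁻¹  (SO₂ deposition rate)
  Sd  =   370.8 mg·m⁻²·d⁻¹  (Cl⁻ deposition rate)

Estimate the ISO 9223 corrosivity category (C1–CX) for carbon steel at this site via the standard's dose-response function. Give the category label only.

carbon steel: temperature factor f = +0.150·(-15.9) = -2.3850
  sulphur-dioxide contribution → 1.262 μm/a
  chloride contribution → 14.88 μm/a
  total first-year rate 16.14 μm/a
16.1 μm/a falls in (1.3, 25] for carbon steel → category C2

C2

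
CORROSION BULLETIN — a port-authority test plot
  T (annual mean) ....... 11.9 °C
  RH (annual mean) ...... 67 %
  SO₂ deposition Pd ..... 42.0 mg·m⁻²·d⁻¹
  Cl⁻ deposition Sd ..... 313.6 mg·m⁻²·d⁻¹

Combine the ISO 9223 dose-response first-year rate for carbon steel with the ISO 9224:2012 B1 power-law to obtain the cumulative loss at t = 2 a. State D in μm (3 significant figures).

D(2) = 137 μm

carbon steel: f(T) = -0.054·(T−10) [T>10 °C] = -0.1026
  SO₂ term: 1.77·42.0^0.52·exp(0.02·67-0.1026) = 42.6
  Sd branch = 0.102·Sd^0.62·e^(0.033·RH+0.04·T) = 52.88 μm/a
  sum: 42.6 + 52.88 → r_corr = 95.49 μm/a
Power-law: D(2) = r_corr · 2^0.523
  D(2) = 95.49 × 2^0.523 = 95.49 × 1.437 = 137.2 μm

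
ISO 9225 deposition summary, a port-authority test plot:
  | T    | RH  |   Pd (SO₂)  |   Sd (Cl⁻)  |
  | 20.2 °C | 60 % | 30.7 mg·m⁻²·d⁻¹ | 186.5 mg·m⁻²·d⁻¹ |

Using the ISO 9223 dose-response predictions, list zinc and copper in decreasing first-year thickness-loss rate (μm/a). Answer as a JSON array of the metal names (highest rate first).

["zinc", "copper"]

zinc: temperature factor f = -0.071·(10.2) = -0.7242
  Pd branch = 0.0129·Pd^0.44·e^(0.046·RH+f) = 0.4457 μm/a
  Cl⁻ term: 0.0175·186.5^0.57·exp(0.008·60+0.085·20.2) = 3.101
  sum: 0.4457 + 3.101 → r_corr = 3.546 μm/a
copper: T>10 °C ⇒ hinge -0.080·(20.2−10) = -0.8160
  Pd branch = 0.0053·Pd^0.26·e^(0.059·RH+f) = 0.1968 μm/a
  Sd branch = 0.01025·Sd^0.27·e^(0.036·RH+0.049·T) = 0.9812 μm/a
  sum: 0.1968 + 0.9812 → r_corr = 1.178 μm/a
Ordering by μm/a: zinc (3.55) > copper (1.18)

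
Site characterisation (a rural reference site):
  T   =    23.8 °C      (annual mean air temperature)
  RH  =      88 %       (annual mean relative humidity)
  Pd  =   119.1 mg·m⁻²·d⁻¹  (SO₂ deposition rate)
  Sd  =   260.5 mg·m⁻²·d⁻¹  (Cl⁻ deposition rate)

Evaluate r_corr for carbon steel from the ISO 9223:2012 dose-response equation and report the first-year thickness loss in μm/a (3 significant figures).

r_corr = 210 μm/a

carbon steel: temperature factor f = -0.054·(13.8) = -0.7452
  sulphur-dioxide contribution → 58.64 μm/a
  chloride contribution → 151.7 μm/a
  total first-year rate 210.4 μm/a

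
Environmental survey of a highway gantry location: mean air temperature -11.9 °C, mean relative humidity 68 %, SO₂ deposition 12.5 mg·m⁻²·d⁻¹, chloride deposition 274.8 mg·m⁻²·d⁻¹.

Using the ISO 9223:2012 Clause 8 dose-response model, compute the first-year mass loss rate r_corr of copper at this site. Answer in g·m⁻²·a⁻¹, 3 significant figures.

copper: T≤10 °C ⇒ hinge +0.126·(-11.9−10) = -2.7594
  SO₂ term: 0.0053·12.5^0.26·exp(0.059·68-2.7594) = 0.03577
  Cl⁻ term: 0.01025·274.8^0.27·exp(0.036·68+0.049·-11.9) = 0.3014
  r_corr = 0.03577 + 0.3014 = 0.3372 μm/a
Convert to mass loss: 0.3372 μm/a × 8.96 g/cm³ = 3.021 g·m⁻²·a⁻¹

r_corr = 3.02 g·m⁻²·a⁻¹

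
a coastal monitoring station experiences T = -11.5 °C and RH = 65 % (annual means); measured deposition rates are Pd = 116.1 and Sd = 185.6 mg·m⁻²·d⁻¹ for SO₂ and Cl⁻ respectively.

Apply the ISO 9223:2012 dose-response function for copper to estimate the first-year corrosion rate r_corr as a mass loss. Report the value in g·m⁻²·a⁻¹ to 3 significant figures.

copper: f(T) = +0.126·(T−10) [T≤10 °C] = -2.7090
  Pd branch = 0.0053·Pd^0.26·e^(0.059·RH+f) = 0.05625 μm/a
  Sd branch = 0.01025·Sd^0.27·e^(0.036·RH+0.049·T) = 0.2482 μm/a
  r_corr = 0.05625 + 0.2482 = 0.3044 μm/a
Convert to mass loss: 0.3044 μm/a × 8.96 g/cm³ = 2.728 g·m⁻²·a⁻¹

r_corr = 2.73 g·m⁻²·a⁻¹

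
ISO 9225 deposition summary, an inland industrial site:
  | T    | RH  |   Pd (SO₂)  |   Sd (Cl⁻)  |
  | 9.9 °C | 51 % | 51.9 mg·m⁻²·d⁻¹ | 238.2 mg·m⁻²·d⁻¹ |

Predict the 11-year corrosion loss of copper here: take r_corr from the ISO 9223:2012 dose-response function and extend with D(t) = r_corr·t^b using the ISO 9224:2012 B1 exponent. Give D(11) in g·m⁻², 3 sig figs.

D(11) = 33.4 g·m⁻²

copper: T≤10 °C ⇒ hinge +0.126·(9.9−10) = -0.0126
  SO₂ term: 0.0053·51.9^0.26·exp(0.059·51-0.0126) = 0.2962
  Sd branch = 0.01025·Sd^0.27·e^(0.036·RH+0.049·T) = 0.4577 μm/a
  sum: 0.2962 + 0.4577 → r_corr = 0.7538 μm/a
Long-term exponent b (ISO 9224 Table 2, B1) = 0.667
  D(11) = 0.7538 × 11^0.667 = 0.7538 × 4.95 = 3.731 μm
  Mass loss = 3.731 μm × 8.96 g/cm³ = 33.43 g·m⁻²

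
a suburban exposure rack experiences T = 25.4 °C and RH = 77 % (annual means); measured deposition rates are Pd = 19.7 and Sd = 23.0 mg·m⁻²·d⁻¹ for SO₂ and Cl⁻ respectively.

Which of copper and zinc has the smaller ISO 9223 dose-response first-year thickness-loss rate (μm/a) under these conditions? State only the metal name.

copper

copper: f(T) = -0.080·(T−10) [T>10 °C] = -1.2320
  SO₂ term: 0.0053·19.7^0.26·exp(0.059·77-1.2320) = 0.3153
  Cl⁻ term: 0.01025·23.0^0.27·exp(0.036·77+0.049·25.4) = 1.327
  sum: 0.3153 + 1.327 → r_corr = 1.642 μm/a
zinc: temperature factor f = -0.071·(15.4) = -1.0934
  SO₂ term: 0.0129·19.7^0.44·exp(0.046·77-1.0934) = 0.5541
  Sd branch = 0.0175·Sd^0.57·e^(0.008·RH+0.085·T) = 1.676 μm/a
  sum: 0.5541 + 1.676 → r_corr = 2.231 μm/a
Ordering by μm/a: zinc (2.23) > copper (1.64)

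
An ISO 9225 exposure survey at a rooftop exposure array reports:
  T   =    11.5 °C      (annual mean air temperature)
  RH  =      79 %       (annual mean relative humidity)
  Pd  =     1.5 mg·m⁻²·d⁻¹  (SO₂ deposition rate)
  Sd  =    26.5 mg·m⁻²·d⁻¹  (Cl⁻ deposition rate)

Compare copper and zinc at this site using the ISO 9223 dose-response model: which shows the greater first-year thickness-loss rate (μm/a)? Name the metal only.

copper: f(T) = -0.080·(T−10) [T>10 °C] = -0.1200
  sulphur-dioxide contribution → 0.5523 μm/a
  chloride contribution → 0.7497 μm/a
  ⇒ r_corr(copper) = 1.302 μm/a
zinc: f(T) = -0.071·(T−10) [T>10 °C] = -0.1065
  sulphur-dioxide contribution → 0.5249 μm/a
  chloride contribution → 0.5666 μm/a
  ⇒ r_corr(zinc) = 1.091 μm/a
Ordering by μm/a: copper (1.3) > zinc (1.09)

copper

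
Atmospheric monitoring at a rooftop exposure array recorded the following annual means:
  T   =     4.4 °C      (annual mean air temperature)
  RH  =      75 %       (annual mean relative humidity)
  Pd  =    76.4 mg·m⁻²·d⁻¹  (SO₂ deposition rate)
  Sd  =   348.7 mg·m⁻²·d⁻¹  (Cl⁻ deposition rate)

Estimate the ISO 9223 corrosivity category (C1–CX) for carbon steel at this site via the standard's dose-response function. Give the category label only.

C5

carbon steel: f(T) = +0.150·(T−10) [T≤10 °C] = -0.8400
  sulphur-dioxide contribution → 32.64 μm/a
  chloride contribution → 54.48 μm/a
  total first-year rate 87.12 μm/a
87.1 μm/a falls in (80, 200] for carbon steel → category C5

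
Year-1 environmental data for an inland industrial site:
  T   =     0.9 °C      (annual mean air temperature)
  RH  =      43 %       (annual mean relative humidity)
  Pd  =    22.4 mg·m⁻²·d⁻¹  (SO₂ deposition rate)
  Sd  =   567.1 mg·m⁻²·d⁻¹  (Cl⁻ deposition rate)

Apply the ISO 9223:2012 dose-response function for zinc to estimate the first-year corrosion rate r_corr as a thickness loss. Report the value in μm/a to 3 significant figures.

r_corr = 1.25 μm/a

zinc: temperature factor f = +0.038·(-9.1) = -0.3458
  SO₂ term: 0.0129·22.4^0.44·exp(0.046·43-0.3458) = 0.2592
  Sd branch = 0.0175·Sd^0.57·e^(0.008·RH+0.085·T) = 0.9891 μm/a
  r_corr = 0.2592 + 0.9891 = 1.248 μm/a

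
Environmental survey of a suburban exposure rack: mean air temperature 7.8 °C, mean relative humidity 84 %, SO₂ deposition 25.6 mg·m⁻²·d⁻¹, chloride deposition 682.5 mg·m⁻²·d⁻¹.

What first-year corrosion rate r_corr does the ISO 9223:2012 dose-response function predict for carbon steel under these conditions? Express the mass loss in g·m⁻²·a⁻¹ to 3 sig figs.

carbon steel: f(T) = +0.150·(T−10) [T≤10 °C] = -0.3300
  Pd branch = 1.77·Pd^0.52·e^(0.02·RH+f) = 36.86 μm/a
  Sd branch = 0.102·Sd^0.62·e^(0.033·RH+0.04·T) = 127.4 μm/a
  r_corr = 36.86 + 127.4 = 164.2 μm/a
Convert to mass loss: 164.2 μm/a × 7.85 g/cm³ = 1289 g·m⁻²·a⁻¹

r_corr = 1.29e+03 g·m⁻²·a⁻¹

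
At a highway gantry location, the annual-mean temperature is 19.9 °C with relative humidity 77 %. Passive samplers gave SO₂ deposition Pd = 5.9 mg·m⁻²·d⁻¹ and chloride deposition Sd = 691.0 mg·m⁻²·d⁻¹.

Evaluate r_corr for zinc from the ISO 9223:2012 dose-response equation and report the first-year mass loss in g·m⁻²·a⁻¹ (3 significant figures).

r_corr = 55.6 g·m⁻²·a⁻¹

zinc: f(T) = -0.071·(T−10) [T>10 °C] = -0.7029
  SO₂ term: 0.0129·5.9^0.44·exp(0.046·77-0.7029) = 0.4817
  Cl⁻ term: 0.0175·691.0^0.57·exp(0.008·77+0.085·19.9) = 7.306
  sum: 0.4817 + 7.306 → r_corr = 7.788 μm/a
Convert to mass loss: 7.788 μm/a × 7.14 g/cm³ = 55.6 g·m⁻²·a⁻¹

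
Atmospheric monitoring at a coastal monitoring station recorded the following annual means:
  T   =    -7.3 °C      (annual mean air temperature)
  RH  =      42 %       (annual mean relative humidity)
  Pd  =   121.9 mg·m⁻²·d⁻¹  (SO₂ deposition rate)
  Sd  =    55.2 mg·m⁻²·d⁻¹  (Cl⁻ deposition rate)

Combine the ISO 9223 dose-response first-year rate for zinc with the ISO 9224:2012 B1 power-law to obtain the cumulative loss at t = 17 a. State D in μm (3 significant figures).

zinc: T≤10 °C ⇒ hinge +0.038·(-7.3−10) = -0.6574
  SO₂ term: 0.0129·121.9^0.44·exp(0.046·42-0.6574) = 0.3819
  Cl⁻ term: 0.0175·55.2^0.57·exp(0.008·42+0.085·-7.3) = 0.1295
  r_corr = 0.3819 + 0.1295 = 0.5115 μm/a
ISO 9224: D(t) = r_corr · t^b with b = 0.813 (zinc, B1)
  D(17) = 0.5115 × 17^0.813 = 0.5115 × 10.01 = 5.119 μm

D(17) = 5.12 μm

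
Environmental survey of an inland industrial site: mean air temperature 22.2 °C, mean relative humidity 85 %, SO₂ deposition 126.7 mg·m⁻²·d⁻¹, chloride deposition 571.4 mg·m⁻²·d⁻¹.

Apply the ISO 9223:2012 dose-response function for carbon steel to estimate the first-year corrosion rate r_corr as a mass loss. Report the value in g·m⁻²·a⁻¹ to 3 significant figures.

r_corr = 2.13e+03 g·m⁻²·a⁻¹

carbon steel: T>10 °C ⇒ hinge -0.054·(22.2−10) = -0.6588
  Pd branch = 1.77·Pd^0.52·e^(0.02·RH+f) = 62.17 μm/a
  Sd branch = 0.102·Sd^0.62·e^(0.033·RH+0.04·T) = 209.8 μm/a
  sum: 62.17 + 209.8 → r_corr = 271.9 μm/a
Convert to mass loss: 271.9 μm/a × 7.85 g/cm³ = 2135 g·m⁻²·a⁻¹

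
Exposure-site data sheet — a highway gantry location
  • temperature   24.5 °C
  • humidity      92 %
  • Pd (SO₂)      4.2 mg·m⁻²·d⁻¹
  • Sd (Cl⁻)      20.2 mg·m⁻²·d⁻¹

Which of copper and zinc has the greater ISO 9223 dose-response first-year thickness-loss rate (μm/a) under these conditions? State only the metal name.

copper: T>10 °C ⇒ hinge -0.080·(24.5−10) = -1.1600
  Pd branch = 0.0053·Pd^0.26·e^(0.059·RH+f) = 0.5494 μm/a
  Cl⁻ term: 0.01025·20.2^0.27·exp(0.036·92+0.049·24.5) = 2.103
  sum: 0.5494 + 2.103 → r_corr = 2.653 μm/a
zinc: temperature factor f = -0.071·(14.5) = -1.0295
  Pd branch = 0.0129·Pd^0.44·e^(0.046·RH+f) = 0.5966 μm/a
  Cl⁻ term: 0.0175·20.2^0.57·exp(0.008·92+0.085·24.5) = 1.626
  sum: 0.5966 + 1.626 → r_corr = 2.223 μm/a
Ordering by μm/a: copper (2.65) > zinc (2.22)

copper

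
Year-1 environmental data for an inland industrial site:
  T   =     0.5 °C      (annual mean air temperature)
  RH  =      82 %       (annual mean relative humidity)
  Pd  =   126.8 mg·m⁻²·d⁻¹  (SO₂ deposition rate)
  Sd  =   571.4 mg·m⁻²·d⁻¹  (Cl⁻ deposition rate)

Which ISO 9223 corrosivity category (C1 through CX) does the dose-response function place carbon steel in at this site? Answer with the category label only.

C5

carbon steel: T≤10 °C ⇒ hinge +0.150·(0.5−10) = -1.4250
  sulphur-dioxide contribution → 27.23 μm/a
  chloride contribution → 79.76 μm/a
  total first-year rate 107 μm/a
Category bounds: 80…200 μm/a bracket r_corr ⇒ C5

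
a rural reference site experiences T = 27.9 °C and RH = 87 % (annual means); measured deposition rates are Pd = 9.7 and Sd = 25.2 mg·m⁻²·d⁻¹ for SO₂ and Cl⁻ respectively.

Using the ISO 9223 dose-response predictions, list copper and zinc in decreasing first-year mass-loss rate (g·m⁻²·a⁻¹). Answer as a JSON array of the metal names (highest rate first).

copper: temperature factor f = -0.080·(17.9) = -1.4320
  Pd branch = 0.0053·Pd^0.26·e^(0.059·RH+f) = 0.3874 μm/a
  Sd branch = 0.01025·Sd^0.27·e^(0.036·RH+0.049·T) = 2.203 μm/a
  r_corr = 0.3874 + 2.203 = 2.591 μm/a
  mass loss = 2.591 μm/a × 8.96 g/cm³ = 23.21 g·m⁻²·a⁻¹
zinc: f(T) = -0.071·(T−10) [T>10 °C] = -1.2709
  SO₂ term: 0.0129·9.7^0.44·exp(0.046·87-1.2709) = 0.5381
  Sd branch = 0.0175·Sd^0.57·e^(0.008·RH+0.085·T) = 2.366 μm/a
  r_corr = 0.5381 + 2.366 = 2.904 μm/a
  mass loss = 2.904 μm/a × 7.14 g/cm³ = 20.74 g·m⁻²·a⁻¹
Ordering by g·m⁻²·a⁻¹: copper (23.2) > zinc (20.7)

["copper", "zinc"]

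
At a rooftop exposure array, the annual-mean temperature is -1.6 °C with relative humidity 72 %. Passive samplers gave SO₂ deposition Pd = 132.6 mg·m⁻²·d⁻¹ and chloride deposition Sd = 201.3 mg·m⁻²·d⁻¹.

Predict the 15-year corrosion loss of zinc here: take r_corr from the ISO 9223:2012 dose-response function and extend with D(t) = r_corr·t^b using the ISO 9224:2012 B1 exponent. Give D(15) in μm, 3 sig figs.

zinc: temperature factor f = +0.038·(-11.6) = -0.4408
  Pd branch = 0.0129·Pd^0.44·e^(0.046·RH+f) = 1.956 μm/a
  Cl⁻ term: 0.0175·201.3^0.57·exp(0.008·72+0.085·-1.6) = 0.5589
  sum: 1.956 + 0.5589 → r_corr = 2.515 μm/a
ISO 9224: D(t) = r_corr · t^b with b = 0.813 (zinc, B1)
  D(15) = 2.515 × 15^0.813 = 2.515 × 9.04 = 22.74 μm

D(15) = 22.7 μm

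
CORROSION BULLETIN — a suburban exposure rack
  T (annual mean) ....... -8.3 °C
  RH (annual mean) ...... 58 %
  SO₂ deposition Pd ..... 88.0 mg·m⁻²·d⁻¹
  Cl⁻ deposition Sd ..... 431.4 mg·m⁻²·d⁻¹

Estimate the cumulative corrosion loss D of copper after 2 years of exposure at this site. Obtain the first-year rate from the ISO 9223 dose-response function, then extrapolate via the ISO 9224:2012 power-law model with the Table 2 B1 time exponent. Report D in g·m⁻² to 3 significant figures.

copper: f(T) = +0.126·(T−10) [T≤10 °C] = -2.3058
  Pd branch = 0.0053·Pd^0.26·e^(0.059·RH+f) = 0.05183 μm/a
  Cl⁻ term: 0.01025·431.4^0.27·exp(0.036·58+0.049·-8.3) = 0.2833
  sum: 0.05183 + 0.2833 → r_corr = 0.3352 μm/a
ISO 9224: D(t) = r_corr · t^b with b = 0.667 (copper, B1)
  D(2) = 0.3352 × 2^0.667 = 0.3352 × 1.588 = 0.5322 μm
  Mass loss = 0.5322 μm × 8.96 g/cm³ = 4.768 g·m⁻²

D(2) = 4.77 g·m⁻²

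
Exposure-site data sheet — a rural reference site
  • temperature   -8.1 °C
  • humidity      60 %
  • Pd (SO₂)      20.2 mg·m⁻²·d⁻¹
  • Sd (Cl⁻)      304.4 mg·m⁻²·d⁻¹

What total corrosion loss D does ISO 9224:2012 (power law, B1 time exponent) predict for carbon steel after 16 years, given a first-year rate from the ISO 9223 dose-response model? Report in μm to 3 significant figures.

carbon steel: f(T) = +0.150·(T−10) [T≤10 °C] = -2.7150
  sulphur-dioxide contribution → 1.857 μm/a
  chloride contribution → 18.52 μm/a
  ⇒ r_corr(carbon steel) = 20.37 μm/a
Power-law: D(16) = r_corr · 16^0.523
  D(16) = 20.37 × 16^0.523 = 20.37 × 4.263 = 86.85 μm

D(16) = 86.9 μm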